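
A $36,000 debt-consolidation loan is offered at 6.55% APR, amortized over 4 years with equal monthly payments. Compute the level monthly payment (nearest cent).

Monthly rate = 6.55%/12 = 0.0054583; payment = 36,000 × 0.0054583 / (1 − (1+0.0054583)^−48) = $854.57.

$854.57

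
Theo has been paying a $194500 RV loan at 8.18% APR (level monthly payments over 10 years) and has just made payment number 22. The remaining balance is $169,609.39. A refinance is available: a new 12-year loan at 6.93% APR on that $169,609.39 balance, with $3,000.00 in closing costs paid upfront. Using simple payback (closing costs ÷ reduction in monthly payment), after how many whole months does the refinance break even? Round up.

Current payment = 194,500 × 8.18%/12 / (1 − (1+0.0068167)^−120) = $2,378.36.
Refinanced payment = 169,609.39 × 0.0057750 / (1 − (1+0.0057750)^−144) = $1,737.91.
Monthly savings = $2,378.36 − $1,737.91 = $640.45.
Break-even = $3,000.00 / $640.45 = 4.68 → 5 months.

5 months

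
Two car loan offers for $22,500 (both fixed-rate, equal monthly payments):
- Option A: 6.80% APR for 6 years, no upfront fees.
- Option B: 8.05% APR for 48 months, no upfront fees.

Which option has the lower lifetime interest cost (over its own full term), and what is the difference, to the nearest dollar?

Option B by $1,073

Option A: monthly rate = 6.8%/12 = 0.0056667; payment = 22,500 × 0.0056667 / (1 − (1+0.0056667)^−72) = $381.45.
Total interest on Option A = 72 × $381.45 − $22,500 = $4,964.40.
Option B: monthly rate = 8.05%/12 = 0.0067083; payment = 22,500 × 0.0067083 / (1 − (1+0.0067083)^−48) = $549.82.
Total interest on Option B = 48 × $549.82 − $22,500 = $3,891.36.
Option B is lower by $1,073.04.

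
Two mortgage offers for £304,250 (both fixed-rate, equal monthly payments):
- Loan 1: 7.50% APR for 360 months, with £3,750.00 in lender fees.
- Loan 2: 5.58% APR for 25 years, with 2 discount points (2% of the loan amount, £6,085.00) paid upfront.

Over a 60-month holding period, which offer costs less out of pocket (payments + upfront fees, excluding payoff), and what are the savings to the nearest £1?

Loan 1: at 7.50% the monthly rate is 0.0062500, so the payment is 304,250 × 0.0062500 / (1 − 1.0062500^−360) = £2,127.36.
Loan 2: monthly rate = 5.58%/12 = 0.0046500; payment = 304,250 × 0.0046500 / (1 − (1+0.0046500)^−300) = £1,882.92.
Over 60 months: Loan 1 costs 60 × £2,127.36 + £3,750.00 = £131,391.60; Loan 2 costs 60 × £1,882.92 + £6,085.00 = £119,060.20.
Loan 2 is cheaper by £131,391.60 − £119,060.20 = £12,331.40.

Loan 2 by £12,331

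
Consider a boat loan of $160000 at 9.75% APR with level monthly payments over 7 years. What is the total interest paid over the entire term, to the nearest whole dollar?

Monthly rate = 9.75%/12 = 0.0081250; payment = 160,000 × 0.0081250 / (1 − (1+0.0081250)^−84) = $2,635.57.
Total paid = 84 × $2,635.57 = $221,387.88; interest = $221,387.88 − $160,000 = $61,387.88.

$61,388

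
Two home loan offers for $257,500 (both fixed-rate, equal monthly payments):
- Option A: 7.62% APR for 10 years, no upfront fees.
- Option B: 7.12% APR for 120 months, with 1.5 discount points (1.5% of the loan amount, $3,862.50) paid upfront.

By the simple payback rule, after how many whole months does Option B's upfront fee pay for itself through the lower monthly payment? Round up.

58 months

Option A: at 7.62% the monthly rate is 0.0063500, so the payment is 257,500 × 0.0063500 / (1 − 1.0063500^−120) = $3,072.72.
Option B: monthly rate = 7.12%/12 = 0.0059333; payment = 257,500 × 0.0059333 / (1 − (1+0.0059333)^−120) = $3,005.74.
Monthly savings = $3,072.72 − $3,005.74 = $66.98.
Break-even = $3,862.50 / $66.98 = 57.67 → 58 months.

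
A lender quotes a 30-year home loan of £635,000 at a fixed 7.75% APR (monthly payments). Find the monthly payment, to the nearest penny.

£4,549.22

At 7.75% the monthly rate is 0.0064583, so the payment is 635,000 × 0.0064583 / (1 − 1.0064583^−360) = £4,549.22.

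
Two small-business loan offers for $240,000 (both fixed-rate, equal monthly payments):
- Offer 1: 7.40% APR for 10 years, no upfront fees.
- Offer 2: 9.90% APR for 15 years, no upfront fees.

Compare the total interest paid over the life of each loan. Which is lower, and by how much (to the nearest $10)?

Offer 1 by $121,230

Offer 1: at 7.40% the monthly rate is 0.0061667, so the payment is 240,000 × 0.0061667 / (1 − 1.0061667^−120) = $2,836.33.
Total interest on Offer 1 = 120 × $2,836.33 − $240,000 = $100,359.60.
Offer 2: at 9.90% the monthly rate is 0.0082500, so the payment is 240,000 × 0.0082500 / (1 − 1.0082500^−180) = $2,564.39.
Total interest on Offer 2 = 180 × $2,564.39 − $240,000 = $221,590.20.
Offer 1 is lower by $121,230.60.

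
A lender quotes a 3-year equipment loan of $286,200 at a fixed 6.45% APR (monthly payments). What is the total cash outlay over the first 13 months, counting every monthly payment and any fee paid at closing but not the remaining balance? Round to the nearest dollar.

Monthly rate = 6.45%/12 = 0.0053750; payment = 286,200 × 0.0053750 / (1 − (1+0.0053750)^−36) = $8,765.23.
Total outlay = 13 × $8,765.23 = $113,947.99.

$113,948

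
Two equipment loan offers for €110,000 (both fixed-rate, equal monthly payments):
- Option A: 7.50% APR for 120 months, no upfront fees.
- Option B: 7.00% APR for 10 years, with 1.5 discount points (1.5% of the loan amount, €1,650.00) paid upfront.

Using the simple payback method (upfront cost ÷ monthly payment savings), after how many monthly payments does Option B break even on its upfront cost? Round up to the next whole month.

Option A: at 7.50% the monthly rate is 0.0062500, so the payment is 110,000 × 0.0062500 / (1 − 1.0062500^−120) = €1,305.72.
Option B: at 7.00% the monthly rate is 0.0058333, so the payment is 110,000 × 0.0058333 / (1 − 1.0058333^−120) = €1,277.19.
Monthly savings = €1,305.72 − €1,277.19 = €28.53.
Break-even = €1,650.00 / €28.53 = 57.83 → 58 months.

58 months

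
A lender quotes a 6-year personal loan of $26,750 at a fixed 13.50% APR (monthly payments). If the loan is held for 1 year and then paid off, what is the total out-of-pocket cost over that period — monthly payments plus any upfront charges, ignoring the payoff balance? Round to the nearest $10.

Monthly rate = 13.5%/12 = 0.0112500; payment = 26,750 × 0.0112500 / (1 − (1+0.0112500)^−72) = $544.07.
Total outlay = 12 × $544.07 = $6,528.84.

$6,530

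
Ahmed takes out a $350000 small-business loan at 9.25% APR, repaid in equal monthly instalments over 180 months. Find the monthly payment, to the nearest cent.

$3,602.17

Monthly rate = 9.25%/12 = 0.0077083; payment = 350,000 × 0.0077083 / (1 − (1+0.0077083)^−180) = $3,602.17.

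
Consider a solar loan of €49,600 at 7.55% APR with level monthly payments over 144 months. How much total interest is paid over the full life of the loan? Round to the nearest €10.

€25,960

Monthly rate = 7.55%/12 = 0.0062917; payment = 49,600 × 0.0062917 / (1 − (1+0.0062917)^−144) = €524.73.
Total paid = 144 × €524.73 = €75,561.12; interest = €75,561.12 − €49,600 = €25,961.12.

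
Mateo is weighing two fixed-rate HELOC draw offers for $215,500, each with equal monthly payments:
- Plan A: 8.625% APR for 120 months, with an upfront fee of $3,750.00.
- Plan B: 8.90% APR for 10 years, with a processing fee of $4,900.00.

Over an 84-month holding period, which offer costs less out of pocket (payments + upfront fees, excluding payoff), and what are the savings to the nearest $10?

Plan A: at 8.625% the monthly rate is 0.0071875, so the payment is 215,500 × 0.0071875 / (1 − 1.0071875^−120) = $2,686.32.
Plan B: at 8.90% the monthly rate is 0.0074167, so the payment is 215,500 × 0.0074167 / (1 − 1.0074167^−120) = $2,718.21.
Over 84 months: Plan A costs 84 × $2,686.32 + $3,750.00 = $229,400.88; Plan B costs 84 × $2,718.21 + $4,900.00 = $233,229.64.
Plan A is cheaper by $233,229.64 − $229,400.88 = $3,828.76.

Plan A by $3,830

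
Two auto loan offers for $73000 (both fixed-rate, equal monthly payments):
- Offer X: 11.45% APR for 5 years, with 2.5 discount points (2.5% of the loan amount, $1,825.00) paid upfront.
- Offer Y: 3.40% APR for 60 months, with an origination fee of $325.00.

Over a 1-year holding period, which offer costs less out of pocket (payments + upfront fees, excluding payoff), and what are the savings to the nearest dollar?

Offer X: monthly rate = 11.45%/12 = 0.0095417; payment = 73,000 × 0.0095417 / (1 − (1+0.0095417)^−60) = $1,603.63.
Offer Y: monthly rate = 3.4%/12 = 0.0028333; payment = 73,000 × 0.0028333 / (1 − (1+0.0028333)^−60) = $1,324.73.
Over 12 months: Offer X costs 12 × $1,603.63 + $1,825.00 = $21,068.56; Offer Y costs 12 × $1,324.73 + $325.00 = $16,221.76.
Offer Y is cheaper by $21,068.56 − $16,221.76 = $4,846.80.

Offer Y by $4,847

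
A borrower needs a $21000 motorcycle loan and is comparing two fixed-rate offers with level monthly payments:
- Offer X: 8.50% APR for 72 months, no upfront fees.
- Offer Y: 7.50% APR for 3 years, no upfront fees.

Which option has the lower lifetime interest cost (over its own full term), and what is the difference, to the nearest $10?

Offer Y by $3,360

Offer X: at 8.50% the monthly rate is 0.0070833, so the payment is 21,000 × 0.0070833 / (1 − 1.0070833^−72) = $373.35.
Total interest on Offer X = 72 × $373.35 − $21,000 = $5,881.20.
Offer Y: monthly rate = 7.5%/12 = 0.0062500; payment = 21,000 × 0.0062500 / (1 − (1+0.0062500)^−36) = $653.23.
Total interest on Offer Y = 36 × $653.23 − $21,000 = $2,516.28.
Offer Y is lower by $3,364.92.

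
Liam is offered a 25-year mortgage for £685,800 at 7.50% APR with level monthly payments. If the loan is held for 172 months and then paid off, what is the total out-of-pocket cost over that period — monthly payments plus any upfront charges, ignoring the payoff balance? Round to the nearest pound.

£871,696

At 7.50% the monthly rate is 0.0062500, so the payment is 685,800 × 0.0062500 / (1 − 1.0062500^−300) = £5,068.00.
Total outlay = 172 × £5,068.00 = £871,696.00.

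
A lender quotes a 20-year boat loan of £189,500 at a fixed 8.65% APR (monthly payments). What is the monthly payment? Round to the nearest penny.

£1,662.56

At 8.65% the monthly rate is 0.0072083, so the payment is 189,500 × 0.0072083 / (1 − 1.0072083^−240) = £1,662.56.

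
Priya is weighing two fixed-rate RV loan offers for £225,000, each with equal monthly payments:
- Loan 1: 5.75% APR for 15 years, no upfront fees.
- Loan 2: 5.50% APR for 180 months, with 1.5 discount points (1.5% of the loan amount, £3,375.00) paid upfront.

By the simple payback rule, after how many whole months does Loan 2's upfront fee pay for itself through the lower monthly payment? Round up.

113 months

Loan 1: monthly rate = 5.75%/12 = 0.0047917; payment = 225,000 × 0.0047917 / (1 − (1+0.0047917)^−180) = £1,868.42.
Loan 2: at 5.50% the monthly rate is 0.0045833, so the payment is 225,000 × 0.0045833 / (1 − 1.0045833^−180) = £1,838.44.
Monthly savings = £1,868.42 − £1,838.44 = £29.98.
Break-even = £3,375.00 / £29.98 = 112.58 → 113 months.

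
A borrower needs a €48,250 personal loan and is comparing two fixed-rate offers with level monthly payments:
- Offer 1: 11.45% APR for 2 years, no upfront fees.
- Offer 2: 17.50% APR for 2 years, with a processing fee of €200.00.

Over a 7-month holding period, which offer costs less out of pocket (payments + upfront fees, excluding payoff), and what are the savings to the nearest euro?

Offer 1 by €1,168

Offer 1: monthly rate = 11.45%/12 = 0.0095417; payment = 48,250 × 0.0095417 / (1 − (1+0.0095417)^−24) = €2,258.92.
Offer 2: at 17.50% the monthly rate is 0.0145833, so the payment is 48,250 × 0.0145833 / (1 − 1.0145833^−24) = €2,397.20.
Over 7 months: Offer 1 costs 7 × €2,258.92 = €15,812.44; Offer 2 costs 7 × €2,397.20 + €200.00 = €16,980.40.
Offer 1 is cheaper by €16,980.40 − €15,812.44 = €1,167.96.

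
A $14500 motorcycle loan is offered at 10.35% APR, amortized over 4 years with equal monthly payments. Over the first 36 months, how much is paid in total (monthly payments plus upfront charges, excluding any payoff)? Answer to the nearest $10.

Monthly rate = 10.35%/12 = 0.0086250; payment = 14,500 × 0.0086250 / (1 − (1+0.0086250)^−48) = $370.20.
Total outlay = 36 × $370.20 = $13,327.20.

$13,330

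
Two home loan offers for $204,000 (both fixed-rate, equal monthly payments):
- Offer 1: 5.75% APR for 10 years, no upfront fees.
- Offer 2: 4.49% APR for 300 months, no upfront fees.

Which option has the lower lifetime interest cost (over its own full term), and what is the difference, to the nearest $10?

Offer 1 by $71,110

Offer 1: monthly rate = 5.75%/12 = 0.0047917; payment = 204,000 × 0.0047917 / (1 − (1+0.0047917)^−120) = $2,239.29.
Total interest on Offer 1 = 120 × $2,239.29 − $204,000 = $64,714.80.
Offer 2: monthly rate = 4.49%/12 = 0.0037417; payment = 204,000 × 0.0037417 / (1 − (1+0.0037417)^−300) = $1,132.74.
Total interest on Offer 2 = 300 × $1,132.74 − $204,000 = $135,822.00.
Offer 1 is lower by $71,107.20.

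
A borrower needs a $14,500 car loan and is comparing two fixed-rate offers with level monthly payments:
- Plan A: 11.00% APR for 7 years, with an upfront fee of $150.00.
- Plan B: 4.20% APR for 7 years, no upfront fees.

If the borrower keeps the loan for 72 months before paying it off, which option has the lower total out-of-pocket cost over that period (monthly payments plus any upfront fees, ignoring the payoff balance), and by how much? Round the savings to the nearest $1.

Plan A: at 11.00% the monthly rate is 0.0091667, so the payment is 14,500 × 0.0091667 / (1 − 1.0091667^−84) = $248.28.
Plan B: monthly rate = 4.2%/12 = 0.0035000; payment = 14,500 × 0.0035000 / (1 − (1+0.0035000)^−84) = $199.54.
Over 72 months: Plan A costs 72 × $248.28 + $150.00 = $18,026.16; Plan B costs 72 × $199.54 = $14,366.88.
Plan B is cheaper by $18,026.16 − $14,366.88 = $3,659.28.

Plan B by $3,659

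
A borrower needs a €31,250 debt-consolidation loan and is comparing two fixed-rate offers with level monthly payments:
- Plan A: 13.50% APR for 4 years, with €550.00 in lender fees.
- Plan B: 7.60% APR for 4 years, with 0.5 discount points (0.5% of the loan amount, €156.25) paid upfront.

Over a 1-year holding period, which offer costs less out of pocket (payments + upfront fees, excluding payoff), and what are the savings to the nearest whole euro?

Plan A: at 13.50% the monthly rate is 0.0112500, so the payment is 31,250 × 0.0112500 / (1 − 1.0112500^−48) = €846.14.
Plan B: at 7.60% the monthly rate is 0.0063333, so the payment is 31,250 × 0.0063333 / (1 − 1.0063333^−48) = €757.05.
Over 12 months: Plan A costs 12 × €846.14 + €550.00 = €10,703.68; Plan B costs 12 × €757.05 + €156.25 = €9,240.85.
Plan B is cheaper by €10,703.68 − €9,240.85 = €1,462.83.

Plan B by €1,463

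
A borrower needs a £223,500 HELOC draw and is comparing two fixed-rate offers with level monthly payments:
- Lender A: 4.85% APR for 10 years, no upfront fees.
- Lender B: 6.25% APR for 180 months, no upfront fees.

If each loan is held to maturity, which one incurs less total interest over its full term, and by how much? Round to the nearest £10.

Lender A by £62,440

Lender A: monthly rate = 4.85%/12 = 0.0040417; payment = 223,500 × 0.0040417 / (1 − (1+0.0040417)^−120) = £2,354.21.
Total interest on Lender A = 120 × £2,354.21 − £223,500 = £59,005.20.
Lender B: monthly rate = 6.25%/12 = 0.0052083; payment = 223,500 × 0.0052083 / (1 − (1+0.0052083)^−180) = £1,916.34.
Total interest on Lender B = 180 × £1,916.34 − £223,500 = £121,441.20.
Lender A is lower by £62,436.00.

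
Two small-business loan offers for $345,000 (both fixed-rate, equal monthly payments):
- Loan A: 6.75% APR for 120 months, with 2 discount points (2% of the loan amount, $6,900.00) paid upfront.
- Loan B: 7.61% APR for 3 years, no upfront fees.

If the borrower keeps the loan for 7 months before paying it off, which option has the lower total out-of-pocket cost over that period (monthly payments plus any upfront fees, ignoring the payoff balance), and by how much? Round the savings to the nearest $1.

Loan A by $40,614

Loan A: at 6.75% the monthly rate is 0.0056250, so the payment is 345,000 × 0.0056250 / (1 − 1.0056250^−120) = $3,961.43.
Loan B: at 7.61% the monthly rate is 0.0063417, so the payment is 345,000 × 0.0063417 / (1 − 1.0063417^−36) = $10,749.08.
Over 7 months: Loan A costs 7 × $3,961.43 + $6,900.00 = $34,630.01; Loan B costs 7 × $10,749.08 = $75,243.56.
Loan A is cheaper by $75,243.56 − $34,630.01 = $40,613.55.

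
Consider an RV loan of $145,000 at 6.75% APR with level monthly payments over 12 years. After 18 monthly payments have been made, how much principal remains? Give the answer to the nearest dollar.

$132,605

With monthly rate i = 6.75%/12 = 0.0056250, the balance after k of n payments is P · [(1+i)^n − (1+i)^k] / [(1+i)^n − 1].
(1+0.0056250)^144 = 2.24281188 and (1+0.0056250)^18 = 1.10623936, so the balance is 145,000 × (2.24281188 − 1.10623936) / (2.24281188 − 1) = $132,604.96.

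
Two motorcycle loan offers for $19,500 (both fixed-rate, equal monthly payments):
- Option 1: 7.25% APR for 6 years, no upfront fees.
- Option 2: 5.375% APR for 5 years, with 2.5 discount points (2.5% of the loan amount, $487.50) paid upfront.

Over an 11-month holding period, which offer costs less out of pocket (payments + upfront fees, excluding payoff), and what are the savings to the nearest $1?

Option 1: monthly rate = 7.25%/12 = 0.0060417; payment = 19,500 × 0.0060417 / (1 − (1+0.0060417)^−72) = $334.80.
Option 2: at 5.375% the monthly rate is 0.0044792, so the payment is 19,500 × 0.0044792 / (1 − 1.0044792^−60) = $371.35.
Over 11 months: Option 1 costs 11 × $334.80 = $3,682.80; Option 2 costs 11 × $371.35 + $487.50 = $4,572.35.
Option 1 is cheaper by $4,572.35 − $3,682.80 = $889.55.

Option 1 by $890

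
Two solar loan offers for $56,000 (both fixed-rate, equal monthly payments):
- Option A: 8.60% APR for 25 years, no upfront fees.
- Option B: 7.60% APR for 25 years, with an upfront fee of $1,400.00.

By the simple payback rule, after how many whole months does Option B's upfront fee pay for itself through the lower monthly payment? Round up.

38 months

Option A: monthly rate = 8.6%/12 = 0.0071667; payment = 56,000 × 0.0071667 / (1 − (1+0.0071667)^−300) = $454.71.
Option B: at 7.60% the monthly rate is 0.0063333, so the payment is 56,000 × 0.0063333 / (1 − 1.0063333^−300) = $417.48.
Monthly savings = $454.71 − $417.48 = $37.23.
Break-even = $1,400.00 / $37.23 = 37.60 → 38 months.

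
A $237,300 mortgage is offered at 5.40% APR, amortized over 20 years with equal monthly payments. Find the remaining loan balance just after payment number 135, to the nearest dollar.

With monthly rate i = 5.4%/12 = 0.0045000, the balance after k of n payments is P · [(1+i)^n − (1+i)^k] / [(1+i)^n − 1].
(1+0.0045000)^240 = 2.93755401 and (1+0.0045000)^135 = 1.83333592, so the balance is 237,300 × (2.93755401 − 1.83333592) / (2.93755401 − 1) = $135,238.01.

$135,238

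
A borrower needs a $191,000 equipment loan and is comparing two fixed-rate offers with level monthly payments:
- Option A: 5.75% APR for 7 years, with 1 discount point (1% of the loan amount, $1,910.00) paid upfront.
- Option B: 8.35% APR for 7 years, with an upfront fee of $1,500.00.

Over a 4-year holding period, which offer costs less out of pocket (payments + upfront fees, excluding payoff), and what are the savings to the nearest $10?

Option A by $11,250

Option A: monthly rate = 5.75%/12 = 0.0047917; payment = 191,000 × 0.0047917 / (1 − (1+0.0047917)^−84) = $2,767.40.
Option B: at 8.35% the monthly rate is 0.0069583, so the payment is 191,000 × 0.0069583 / (1 − 1.0069583^−84) = $3,010.38.
Over 48 months: Option A costs 48 × $2,767.40 + $1,910.00 = $134,745.20; Option B costs 48 × $3,010.38 + $1,500.00 = $145,998.24.
Option A is cheaper by $145,998.24 − $134,745.20 = $11,253.04.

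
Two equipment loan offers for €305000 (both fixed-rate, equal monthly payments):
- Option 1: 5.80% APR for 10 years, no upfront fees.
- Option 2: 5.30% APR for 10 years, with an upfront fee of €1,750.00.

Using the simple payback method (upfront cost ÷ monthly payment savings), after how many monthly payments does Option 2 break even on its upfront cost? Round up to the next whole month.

24 months

Option 1: monthly rate = 5.8%/12 = 0.0048333; payment = 305,000 × 0.0048333 / (1 − (1+0.0048333)^−120) = €3,355.57.
Option 2: at 5.30% the monthly rate is 0.0044167, so the payment is 305,000 × 0.0044167 / (1 − 1.0044167^−120) = €3,279.91.
Monthly savings = €3,355.57 − €3,279.91 = €75.66.
Break-even = €1,750.00 / €75.66 = 23.13 → 24 months.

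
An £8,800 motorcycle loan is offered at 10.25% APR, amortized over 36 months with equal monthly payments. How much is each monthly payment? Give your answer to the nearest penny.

£284.99

At 10.25% the monthly rate is 0.0085417, so the payment is 8,800 × 0.0085417 / (1 − 1.0085417^−36) = £284.99.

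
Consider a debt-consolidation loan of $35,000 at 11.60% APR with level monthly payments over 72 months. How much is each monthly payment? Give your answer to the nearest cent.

$677.00

At 11.60% the monthly rate is 0.0096667, so the payment is 35,000 × 0.0096667 / (1 − 1.0096667^−72) = $677.00.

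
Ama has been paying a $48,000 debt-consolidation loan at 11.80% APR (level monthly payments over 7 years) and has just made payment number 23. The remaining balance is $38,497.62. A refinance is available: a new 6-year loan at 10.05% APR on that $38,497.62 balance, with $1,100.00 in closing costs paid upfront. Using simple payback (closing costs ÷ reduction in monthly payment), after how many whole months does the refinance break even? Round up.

Current payment = 48,000 × 11.8%/12 / (1 − (1+0.0098333)^−84) = $842.21.
Refinanced payment = 38,497.62 × 0.0083750 / (1 − (1+0.0083750)^−72) = $714.17.
Monthly savings = $842.21 − $714.17 = $128.04.
Break-even = $1,100.00 / $128.04 = 8.59 → 9 months.

9 months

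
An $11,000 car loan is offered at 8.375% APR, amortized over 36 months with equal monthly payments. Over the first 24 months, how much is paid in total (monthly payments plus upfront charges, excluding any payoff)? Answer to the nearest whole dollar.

$8,319

At 8.375% the monthly rate is 0.0069792, so the payment is 11,000 × 0.0069792 / (1 − 1.0069792^−36) = $346.61.
Total outlay = 24 × $346.61 = $8,318.64.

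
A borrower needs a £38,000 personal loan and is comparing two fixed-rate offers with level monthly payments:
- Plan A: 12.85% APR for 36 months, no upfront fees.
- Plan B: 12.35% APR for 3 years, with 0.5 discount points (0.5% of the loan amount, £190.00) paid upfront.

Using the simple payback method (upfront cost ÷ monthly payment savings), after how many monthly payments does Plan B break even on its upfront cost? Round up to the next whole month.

Plan A: at 12.85% the monthly rate is 0.0107083, so the payment is 38,000 × 0.0107083 / (1 − 1.0107083^−36) = £1,277.63.
Plan B: monthly rate = 12.35%/12 = 0.0102917; payment = 38,000 × 0.0102917 / (1 − (1+0.0102917)^−36) = £1,268.51.
Monthly savings = £1,277.63 − £1,268.51 = £9.12.
Break-even = £190.00 / £9.12 = 20.83 → 21 months.

21 months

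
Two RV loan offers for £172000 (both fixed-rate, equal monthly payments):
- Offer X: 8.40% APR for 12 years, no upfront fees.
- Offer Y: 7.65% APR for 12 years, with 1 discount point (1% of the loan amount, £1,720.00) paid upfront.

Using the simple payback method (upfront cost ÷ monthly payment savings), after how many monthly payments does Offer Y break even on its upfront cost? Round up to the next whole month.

25 months

Offer X: monthly rate = 8.4%/12 = 0.0070000; payment = 172,000 × 0.0070000 / (1 − (1+0.0070000)^−144) = £1,899.75.
Offer Y: at 7.65% the monthly rate is 0.0063750, so the payment is 172,000 × 0.0063750 / (1 − 1.0063750^−144) = £1,828.97.
Monthly savings = £1,899.75 − £1,828.97 = £70.78.
Break-even = £1,720.00 / £70.78 = 24.30 → 25 months.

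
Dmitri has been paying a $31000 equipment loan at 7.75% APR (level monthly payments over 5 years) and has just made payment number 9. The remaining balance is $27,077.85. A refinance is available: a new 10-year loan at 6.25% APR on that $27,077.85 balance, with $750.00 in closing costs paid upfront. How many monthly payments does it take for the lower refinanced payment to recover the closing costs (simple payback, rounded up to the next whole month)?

3 months

Current payment = 31,000 × 7.75%/12 / (1 − (1+0.0064583)^−60) = $624.87.
Refinanced payment = 27,077.85 × 0.0052083 / (1 − (1+0.0052083)^−120) = $304.03.
Monthly savings = $624.87 − $304.03 = $320.84.
Break-even = $750.00 / $320.84 = 2.34 → 3 months.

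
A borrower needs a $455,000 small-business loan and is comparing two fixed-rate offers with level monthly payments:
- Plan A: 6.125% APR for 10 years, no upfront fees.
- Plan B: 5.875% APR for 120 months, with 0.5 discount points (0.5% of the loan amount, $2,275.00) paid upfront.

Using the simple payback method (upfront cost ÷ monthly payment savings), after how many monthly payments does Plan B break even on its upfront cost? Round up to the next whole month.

40 months

Plan A: at 6.125% the monthly rate is 0.0051042, so the payment is 455,000 × 0.0051042 / (1 − 1.0051042^−120) = $5,080.04.
Plan B: at 5.875% the monthly rate is 0.0048958, so the payment is 455,000 × 0.0048958 / (1 − 1.0048958^−120) = $5,022.92.
Monthly savings = $5,080.04 − $5,022.92 = $57.12.
Break-even = $2,275.00 / $57.12 = 39.83 → 40 months.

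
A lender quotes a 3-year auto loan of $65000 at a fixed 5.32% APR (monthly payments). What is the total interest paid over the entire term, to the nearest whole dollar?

$5,469

At 5.32% the monthly rate is 0.0044333, so the payment is 65,000 × 0.0044333 / (1 − 1.0044333^−36) = $1,957.46.
Total paid = 36 × $1,957.46 = $70,468.56; interest = $70,468.56 − $65,000 = $5,468.56.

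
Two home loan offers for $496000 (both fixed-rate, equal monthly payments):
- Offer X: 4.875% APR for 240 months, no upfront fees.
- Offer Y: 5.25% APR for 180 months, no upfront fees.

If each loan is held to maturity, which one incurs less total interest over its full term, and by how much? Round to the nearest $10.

Offer X: monthly rate = 4.875%/12 = 0.0040625; payment = 496,000 × 0.0040625 / (1 − (1+0.0040625)^−240) = $3,239.23.
Total interest on Offer X = 240 × $3,239.23 − $496,000 = $281,415.20.
Offer Y: monthly rate = 5.25%/12 = 0.0043750; payment = 496,000 × 0.0043750 / (1 − (1+0.0043750)^−180) = $3,987.23.
Total interest on Offer Y = 180 × $3,987.23 − $496,000 = $221,701.40.
Offer Y is lower by $59,713.80.

Offer Y by $59,710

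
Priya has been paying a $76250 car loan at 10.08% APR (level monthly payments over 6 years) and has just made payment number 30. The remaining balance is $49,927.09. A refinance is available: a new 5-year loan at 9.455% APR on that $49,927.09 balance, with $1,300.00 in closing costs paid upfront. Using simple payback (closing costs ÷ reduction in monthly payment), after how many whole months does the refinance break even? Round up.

Current payment = 76,250 × 10.08%/12 / (1 − (1+0.0084000)^−72) = $1,415.67.
Refinanced payment = 49,927.09 × 0.0078792 / (1 − (1+0.0078792)^−60) = $1,047.46.
Monthly savings = $1,415.67 − $1,047.46 = $368.21.
Break-even = $1,300.00 / $368.21 = 3.53 → 4 months.

4 months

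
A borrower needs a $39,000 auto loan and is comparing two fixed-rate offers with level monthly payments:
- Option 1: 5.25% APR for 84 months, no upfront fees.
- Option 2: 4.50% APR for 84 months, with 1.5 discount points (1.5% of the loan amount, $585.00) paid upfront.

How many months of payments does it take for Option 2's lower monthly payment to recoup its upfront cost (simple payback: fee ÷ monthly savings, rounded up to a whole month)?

43 months

Option 1: at 5.25% the monthly rate is 0.0043750, so the payment is 39,000 × 0.0043750 / (1 − 1.0043750^−84) = $555.82.
Option 2: monthly rate = 4.5%/12 = 0.0037500; payment = 39,000 × 0.0037500 / (1 − (1+0.0037500)^−84) = $542.11.
Monthly savings = $555.82 − $542.11 = $13.71.
Break-even = $585.00 / $13.71 = 42.67 → 43 months.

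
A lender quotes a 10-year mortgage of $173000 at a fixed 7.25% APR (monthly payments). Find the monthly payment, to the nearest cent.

$2,031.04

Monthly rate = 7.25%/12 = 0.0060417; payment = 173,000 × 0.0060417 / (1 − (1+0.0060417)^−120) = $2,031.04.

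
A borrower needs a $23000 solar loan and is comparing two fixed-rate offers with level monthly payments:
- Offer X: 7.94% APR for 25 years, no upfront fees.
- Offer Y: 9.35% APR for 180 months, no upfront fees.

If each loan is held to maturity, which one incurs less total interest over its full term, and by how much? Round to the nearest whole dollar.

Offer Y by $10,124

Offer X: at 7.94% the monthly rate is 0.0066167, so the payment is 23,000 × 0.0066167 / (1 − 1.0066167^−300) = $176.60.
Total interest on Offer X = 300 × $176.60 − $23,000 = $29,980.00.
Offer Y: at 9.35% the monthly rate is 0.0077917, so the payment is 23,000 × 0.0077917 / (1 − 1.0077917^−180) = $238.09.
Total interest on Offer Y = 180 × $238.09 − $23,000 = $19,856.20.
Offer Y is lower by $10,123.80.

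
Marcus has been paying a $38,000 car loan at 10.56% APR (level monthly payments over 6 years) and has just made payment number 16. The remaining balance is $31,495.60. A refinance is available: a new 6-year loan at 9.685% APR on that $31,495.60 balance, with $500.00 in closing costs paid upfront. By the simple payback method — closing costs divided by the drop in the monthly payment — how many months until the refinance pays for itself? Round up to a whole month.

Current payment = 38,000 × 10.56%/12 / (1 − (1+0.0088000)^−72) = $714.76.
Refinanced payment = 31,495.60 × 0.0080708 / (1 − (1+0.0080708)^−72) = $578.49.
Monthly savings = $714.76 − $578.49 = $136.27.
Break-even = $500.00 / $136.27 = 3.67 → 4 months.

4 months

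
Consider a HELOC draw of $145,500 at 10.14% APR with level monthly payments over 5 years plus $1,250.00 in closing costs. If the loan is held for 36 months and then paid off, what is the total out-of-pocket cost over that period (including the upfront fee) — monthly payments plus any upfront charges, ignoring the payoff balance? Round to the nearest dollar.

$112,903

At 10.14% the monthly rate is 0.0084500, so the payment is 145,500 × 0.0084500 / (1 − 1.0084500^−60) = $3,101.48.
Total outlay = 36 × $3,101.48 + $1,250.00 = $112,903.28.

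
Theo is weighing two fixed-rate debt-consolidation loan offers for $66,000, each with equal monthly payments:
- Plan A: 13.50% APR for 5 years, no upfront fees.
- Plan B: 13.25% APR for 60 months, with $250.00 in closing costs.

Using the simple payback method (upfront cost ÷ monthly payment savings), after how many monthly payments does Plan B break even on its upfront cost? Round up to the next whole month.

30 months

Plan A: at 13.50% the monthly rate is 0.0112500, so the payment is 66,000 × 0.0112500 / (1 − 1.0112500^−60) = $1,518.65.
Plan B: monthly rate = 13.25%/12 = 0.0110417; payment = 66,000 × 0.0110417 / (1 − (1+0.0110417)^−60) = $1,510.16.
Monthly savings = $1,518.65 − $1,510.16 = $8.49.
Break-even = $250.00 / $8.49 = 29.45 → 30 months.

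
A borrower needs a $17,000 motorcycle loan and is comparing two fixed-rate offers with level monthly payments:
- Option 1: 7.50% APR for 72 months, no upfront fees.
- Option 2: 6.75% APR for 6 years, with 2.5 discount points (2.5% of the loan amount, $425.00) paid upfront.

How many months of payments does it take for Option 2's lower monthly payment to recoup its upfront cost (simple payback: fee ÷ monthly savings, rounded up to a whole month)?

Option 1: monthly rate = 7.5%/12 = 0.0062500; payment = 17,000 × 0.0062500 / (1 − (1+0.0062500)^−72) = $293.93.
Option 2: at 6.75% the monthly rate is 0.0056250, so the payment is 17,000 × 0.0056250 / (1 − 1.0056250^−72) = $287.80.
Monthly savings = $293.93 − $287.80 = $6.13.
Break-even = $425.00 / $6.13 = 69.33 → 70 months.

70 months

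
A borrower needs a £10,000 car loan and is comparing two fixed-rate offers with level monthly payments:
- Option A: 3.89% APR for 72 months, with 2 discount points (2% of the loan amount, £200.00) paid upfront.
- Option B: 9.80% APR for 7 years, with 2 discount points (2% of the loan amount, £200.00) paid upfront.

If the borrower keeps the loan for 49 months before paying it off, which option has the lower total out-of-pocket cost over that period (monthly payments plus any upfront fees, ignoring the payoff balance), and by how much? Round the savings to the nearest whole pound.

Option A: at 3.89% the monthly rate is 0.0032417, so the payment is 10,000 × 0.0032417 / (1 − 1.0032417^−72) = £155.95.
Option B: monthly rate = 9.8%/12 = 0.0081667; payment = 10,000 × 0.0081667 / (1 − (1+0.0081667)^−84) = £164.98.
Over 49 months: Option A costs 49 × £155.95 + £200.00 = £7,841.55; Option B costs 49 × £164.98 + £200.00 = £8,284.02.
Option A is cheaper by £8,284.02 − £7,841.55 = £442.47.

Option A by £442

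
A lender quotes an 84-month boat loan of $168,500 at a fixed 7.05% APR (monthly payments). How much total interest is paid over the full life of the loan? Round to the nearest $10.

Monthly rate = 7.05%/12 = 0.0058750; payment = 168,500 × 0.0058750 / (1 − (1+0.0058750)^−84) = $2,547.24.
Total paid = 84 × $2,547.24 = $213,968.16; interest = $213,968.16 − $168,500 = $45,468.16.

$45,470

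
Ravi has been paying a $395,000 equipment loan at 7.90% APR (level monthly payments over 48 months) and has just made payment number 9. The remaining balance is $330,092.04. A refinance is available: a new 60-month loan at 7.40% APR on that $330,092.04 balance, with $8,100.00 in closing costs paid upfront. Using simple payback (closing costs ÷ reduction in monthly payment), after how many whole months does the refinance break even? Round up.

Current payment = 395,000 × 7.9%/12 / (1 − (1+0.0065833)^−48) = $9,624.57.
Refinanced payment = 330,092.04 × 0.0061667 / (1 − (1+0.0061667)^−60) = $6,598.69.
Monthly savings = $9,624.57 − $6,598.69 = $3,025.88.
Break-even = $8,100.00 / $3,025.88 = 2.68 → 3 months.

3 months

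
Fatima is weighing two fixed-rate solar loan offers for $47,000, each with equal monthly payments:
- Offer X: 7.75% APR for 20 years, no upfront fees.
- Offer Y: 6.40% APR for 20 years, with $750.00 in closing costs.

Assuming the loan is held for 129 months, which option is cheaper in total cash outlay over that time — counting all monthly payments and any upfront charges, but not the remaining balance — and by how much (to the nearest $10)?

Offer Y by $4,180

Offer X: monthly rate = 7.75%/12 = 0.0064583; payment = 47,000 × 0.0064583 / (1 − (1+0.0064583)^−240) = $385.85.
Offer Y: monthly rate = 6.4%/12 = 0.0053333; payment = 47,000 × 0.0053333 / (1 − (1+0.0053333)^−240) = $347.66.
Over 129 months: Offer X costs 129 × $385.85 = $49,774.65; Offer Y costs 129 × $347.66 + $750.00 = $45,598.14.
Offer Y is cheaper by $49,774.65 − $45,598.14 = $4,176.51.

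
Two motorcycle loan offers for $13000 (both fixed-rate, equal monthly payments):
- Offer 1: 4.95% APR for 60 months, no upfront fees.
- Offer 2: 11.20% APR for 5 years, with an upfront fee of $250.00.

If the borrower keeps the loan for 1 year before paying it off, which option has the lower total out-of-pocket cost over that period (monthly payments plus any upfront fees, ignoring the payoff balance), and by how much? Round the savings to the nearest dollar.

Offer 1: at 4.95% the monthly rate is 0.0041250, so the payment is 13,000 × 0.0041250 / (1 − 1.0041250^−60) = $245.03.
Offer 2: at 11.20% the monthly rate is 0.0093333, so the payment is 13,000 × 0.0093333 / (1 − 1.0093333^−60) = $283.95.
Over 12 months: Offer 1 costs 12 × $245.03 = $2,940.36; Offer 2 costs 12 × $283.95 + $250.00 = $3,657.40.
Offer 1 is cheaper by $3,657.40 − $2,940.36 = $717.04.

Offer 1 by $717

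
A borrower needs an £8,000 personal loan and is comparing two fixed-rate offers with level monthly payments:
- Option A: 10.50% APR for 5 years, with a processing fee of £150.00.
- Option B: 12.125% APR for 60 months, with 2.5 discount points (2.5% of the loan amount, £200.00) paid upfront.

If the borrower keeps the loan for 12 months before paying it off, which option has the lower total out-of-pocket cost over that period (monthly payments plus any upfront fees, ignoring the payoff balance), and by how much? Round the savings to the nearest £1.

Option A by £128

Option A: monthly rate = 10.5%/12 = 0.0087500; payment = 8,000 × 0.0087500 / (1 − (1+0.0087500)^−60) = £171.95.
Option B: at 12.125% the monthly rate is 0.0101042, so the payment is 8,000 × 0.0101042 / (1 − 1.0101042^−60) = £178.46.
Over 12 months: Option A costs 12 × £171.95 + £150.00 = £2,213.40; Option B costs 12 × £178.46 + £200.00 = £2,341.52.
Option A is cheaper by £2,341.52 − £2,213.40 = £128.12.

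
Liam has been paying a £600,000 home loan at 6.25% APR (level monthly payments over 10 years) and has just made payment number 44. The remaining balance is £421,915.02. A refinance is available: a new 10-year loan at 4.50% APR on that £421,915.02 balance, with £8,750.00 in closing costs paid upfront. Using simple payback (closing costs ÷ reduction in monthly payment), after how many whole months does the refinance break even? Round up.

Current payment = 600,000 × 6.25%/12 / (1 − (1+0.0052083)^−120) = £6,736.81.
Refinanced payment = 421,915.02 × 0.0037500 / (1 − (1+0.0037500)^−120) = £4,372.66.
Monthly savings = £6,736.81 − £4,372.66 = £2,364.15.
Break-even = £8,750.00 / £2,364.15 = 3.70 → 4 months.

4 months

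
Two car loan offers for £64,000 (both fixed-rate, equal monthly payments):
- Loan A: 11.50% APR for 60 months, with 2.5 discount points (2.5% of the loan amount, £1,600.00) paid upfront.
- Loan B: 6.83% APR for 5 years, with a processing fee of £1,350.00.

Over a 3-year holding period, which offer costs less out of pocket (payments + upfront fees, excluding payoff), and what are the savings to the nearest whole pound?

Loan B by £5,484

Loan A: at 11.50% the monthly rate is 0.0095833, so the payment is 64,000 × 0.0095833 / (1 − 1.0095833^−60) = £1,407.53.
Loan B: at 6.83% the monthly rate is 0.0056917, so the payment is 64,000 × 0.0056917 / (1 − 1.0056917^−60) = £1,262.15.
Over 36 months: Loan A costs 36 × £1,407.53 + £1,600.00 = £52,271.08; Loan B costs 36 × £1,262.15 + £1,350.00 = £46,787.40.
Loan B is cheaper by £52,271.08 − £46,787.40 = £5,483.68.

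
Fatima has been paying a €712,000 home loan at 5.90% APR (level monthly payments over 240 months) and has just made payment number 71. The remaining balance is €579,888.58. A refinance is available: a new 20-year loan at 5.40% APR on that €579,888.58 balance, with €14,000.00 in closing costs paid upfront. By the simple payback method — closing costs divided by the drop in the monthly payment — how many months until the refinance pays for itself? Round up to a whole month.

13 months

Current payment = 712,000 × 5.9%/12 / (1 − (1+0.0049167)^−240) = €5,060.00.
Refinanced payment = 579,888.58 × 0.0045000 / (1 − (1+0.0045000)^−240) = €3,956.30.
Monthly savings = €5,060.00 − €3,956.30 = €1,103.70.
Break-even = €14,000.00 / €1,103.70 = 12.68 → 13 months.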